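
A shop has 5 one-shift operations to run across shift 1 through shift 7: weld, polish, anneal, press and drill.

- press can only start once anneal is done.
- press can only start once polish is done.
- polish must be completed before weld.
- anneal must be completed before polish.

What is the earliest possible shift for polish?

shift 2

Precedence pushes polish to at least shift 2; downstream work caps polish at shift 6.
polish at shift 2 is achievable: weld=shift 3; drill=shift 1; polish=shift 2; anneal=shift 1; press=shift 3.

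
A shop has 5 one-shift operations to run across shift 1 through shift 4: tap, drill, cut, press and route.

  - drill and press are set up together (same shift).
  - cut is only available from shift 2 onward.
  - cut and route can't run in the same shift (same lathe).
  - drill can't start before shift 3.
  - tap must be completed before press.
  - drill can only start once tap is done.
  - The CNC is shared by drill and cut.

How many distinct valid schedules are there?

30

Splitting on tap: it can be shift 1 (12), shift 2 (12), shift 3 (6). Listing each branch's schedules as (drill, cut, press, route) by shift number:
tap=shift 1: (3,2,3,1) (3,2,3,3) (3,2,3,4) (3,4,3,1) (3,4,3,2) (3,4,3,3) (4,2,4,1) (4,2,4,3) (4,2,4,4) (4,3,4,1) (4,3,4,2) (4,3,4,4) — 12.
tap=shift 2: (3,2,3,1) (3,2,3,3) (3,2,3,4) (3,4,3,1) (3,4,3,2) (3,4,3,3) (4,2,4,1) (4,2,4,3) (4,2,4,4) (4,3,4,1) (4,3,4,2) (4,3,4,4) — 12.
tap=shift 3: (4,2,4,1) (4,2,4,3) (4,2,4,4) (4,3,4,1) (4,3,4,2) (4,3,4,4) — 6.
Summing: 12 + 12 + 6 = 30.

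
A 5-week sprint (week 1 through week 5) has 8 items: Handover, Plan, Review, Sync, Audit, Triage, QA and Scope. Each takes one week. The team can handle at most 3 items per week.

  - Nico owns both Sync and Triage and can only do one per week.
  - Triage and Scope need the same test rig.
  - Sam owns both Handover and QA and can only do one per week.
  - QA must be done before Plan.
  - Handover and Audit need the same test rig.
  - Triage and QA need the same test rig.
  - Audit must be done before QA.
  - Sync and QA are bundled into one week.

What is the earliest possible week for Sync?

Sync must be in the same week as QA, which can't be before week 2, so Sync is at least week 2; Sync must be in the same week as QA, which can't be after week 4, so Sync is at most week 4.
Sync at week 2 is achievable: Triage=week 1, Sync=week 2, Audit=week 1, Handover=week 3, Review=week 1, Plan=week 3, Scope=week 2, QA=week 2.

week 2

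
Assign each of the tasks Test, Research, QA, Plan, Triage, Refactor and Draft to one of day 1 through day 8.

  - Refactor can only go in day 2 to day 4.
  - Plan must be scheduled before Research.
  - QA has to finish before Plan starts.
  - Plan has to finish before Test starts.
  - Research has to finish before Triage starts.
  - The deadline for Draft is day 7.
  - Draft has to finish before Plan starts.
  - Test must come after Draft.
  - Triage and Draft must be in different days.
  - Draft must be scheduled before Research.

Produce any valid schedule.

Research in day 3; Test in day 3; Draft in day 1; Triage in day 4; Plan in day 2; Refactor in day 2; QA in day 1

Checking: Draft(day 1) before Plan(day 2); QA(day 1) before Plan(day 2); Research(day 3) before Triage(day 4); Plan(day 2) before Test(day 3); Plan(day 2) before Research(day 3); Draft(day 1) before Research(day 3); Draft(day 1) before Test(day 3); Triage(day 4) != Draft(day 1); Refactor=day 2 in [day 2,day 4]; Draft=day 1 in [day 1,day 7].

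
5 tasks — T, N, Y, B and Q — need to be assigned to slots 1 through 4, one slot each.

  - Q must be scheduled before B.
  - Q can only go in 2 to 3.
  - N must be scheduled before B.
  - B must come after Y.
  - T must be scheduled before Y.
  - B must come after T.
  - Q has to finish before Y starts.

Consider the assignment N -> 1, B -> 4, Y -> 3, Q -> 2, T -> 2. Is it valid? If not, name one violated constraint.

Q must be scheduled before B — holds.
B must come after T — holds.
Q has to finish before Y starts — holds.
B must come after Y — holds.
N must be scheduled before B — holds.
T must be scheduled before Y — holds.
Q can only go in 2 to 3 — holds.

Valid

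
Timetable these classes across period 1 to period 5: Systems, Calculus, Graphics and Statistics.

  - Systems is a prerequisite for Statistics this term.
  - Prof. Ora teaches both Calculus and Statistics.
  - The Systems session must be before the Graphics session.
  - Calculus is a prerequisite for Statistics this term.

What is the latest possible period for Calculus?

Downstream work caps Calculus at period 4.
Calculus at period 4 is achievable: Statistics in period 5; Systems in period 1; Graphics in period 2; Calculus in period 4.

period 4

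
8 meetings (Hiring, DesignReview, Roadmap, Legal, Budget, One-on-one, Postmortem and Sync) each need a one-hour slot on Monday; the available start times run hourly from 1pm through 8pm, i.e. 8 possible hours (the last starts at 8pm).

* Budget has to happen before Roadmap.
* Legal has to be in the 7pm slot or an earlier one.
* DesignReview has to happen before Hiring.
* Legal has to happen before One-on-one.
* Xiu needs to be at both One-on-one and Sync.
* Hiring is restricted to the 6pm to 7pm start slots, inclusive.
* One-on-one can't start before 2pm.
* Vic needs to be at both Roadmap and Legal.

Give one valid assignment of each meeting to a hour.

Sync=1pm, Legal=1pm, Hiring=6pm, Postmortem=1pm, Roadmap=2pm, One-on-one=2pm, Budget=1pm, DesignReview=1pm

Checking: DesignReview(1pm) before Hiring(6pm); Legal(1pm) before One-on-one(2pm); Budget(1pm) before Roadmap(2pm); Roadmap(2pm) != Legal(1pm); One-on-one(2pm) != Sync(1pm); Legal=1pm in [1pm,7pm]; One-on-one=2pm in [2pm,8pm]; Hiring=6pm in [6pm,7pm].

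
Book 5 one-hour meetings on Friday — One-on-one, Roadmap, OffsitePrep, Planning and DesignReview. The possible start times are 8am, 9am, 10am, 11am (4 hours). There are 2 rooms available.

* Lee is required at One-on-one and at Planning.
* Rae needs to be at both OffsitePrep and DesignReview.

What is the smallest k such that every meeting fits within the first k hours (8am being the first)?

3 hours

With at most 2 per hour and 5 meetings, at least 3 hours are needed.
3 works (last occupied hour: 10am): for example One-on-one -> 8am; DesignReview -> 10am; Planning -> 9am; OffsitePrep -> 9am; Roadmap -> 8am.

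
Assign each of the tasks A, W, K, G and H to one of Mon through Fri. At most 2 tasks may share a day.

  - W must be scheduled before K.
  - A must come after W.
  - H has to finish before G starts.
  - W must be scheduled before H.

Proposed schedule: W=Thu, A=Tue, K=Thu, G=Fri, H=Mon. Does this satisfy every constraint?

Invalid. W must be scheduled before H.

W must be scheduled before K — violated.
A must come after W — violated.
H has to finish before G starts — holds.
At most 2 tasks may share a day — holds.
W must be scheduled before H — violated.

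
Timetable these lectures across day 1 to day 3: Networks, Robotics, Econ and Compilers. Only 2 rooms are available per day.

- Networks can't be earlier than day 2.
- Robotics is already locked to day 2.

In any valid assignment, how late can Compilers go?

day 3

Compilers at day 3 is achievable: Robotics=day 2, Compilers=day 3, Networks=day 2, Econ=day 1.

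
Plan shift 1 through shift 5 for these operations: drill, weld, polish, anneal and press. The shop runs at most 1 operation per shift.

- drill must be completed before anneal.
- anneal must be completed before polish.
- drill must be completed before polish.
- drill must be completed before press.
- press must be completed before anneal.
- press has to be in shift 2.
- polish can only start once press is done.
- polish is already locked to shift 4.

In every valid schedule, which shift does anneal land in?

press is fixed at shift 2 and must come before anneal, so anneal is at least shift 3.
polish is fixed at shift 4 and must come after anneal, so anneal is at most shift 3.
So anneal must be shift 3.

shift 3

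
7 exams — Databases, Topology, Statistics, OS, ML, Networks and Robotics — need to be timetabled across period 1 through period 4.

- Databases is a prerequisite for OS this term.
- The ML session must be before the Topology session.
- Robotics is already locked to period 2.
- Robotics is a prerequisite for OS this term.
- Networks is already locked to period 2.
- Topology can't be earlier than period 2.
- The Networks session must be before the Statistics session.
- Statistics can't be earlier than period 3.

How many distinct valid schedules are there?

60

Splitting on Databases: it can be period 1 (24), period 2 (24), period 3 (12). Listing each branch's schedules as (Topology, Statistics, OS, ML, Networks, Robotics) by period number:
Databases=period 1: (2,3,3,1,2,2) (2,3,4,1,2,2) (2,4,3,1,2,2) (2,4,4,1,2,2) (3,3,3,1,2,2) (3,3,3,2,2,2) (3,3,4,1,2,2) (3,3,4,2,2,2) (3,4,3,1,2,2) (3,4,3,2,2,2) (3,4,4,1,2,2) (3,4,4,2,2,2) (4,3,3,1,2,2) (4,3,3,2,2,2) (4,3,3,3,2,2) (4,3,4,1,2,2) (4,3,4,2,2,2) (4,3,4,3,2,2) (4,4,3,1,2,2) (4,4,3,2,2,2) (4,4,3,3,2,2) (4,4,4,1,2,2) (4,4,4,2,2,2) (4,4,4,3,2,2) — 24.
Databases=period 2: (2,3,3,1,2,2) (2,3,4,1,2,2) (2,4,3,1,2,2) (2,4,4,1,2,2) (3,3,3,1,2,2) (3,3,3,2,2,2) (3,3,4,1,2,2) (3,3,4,2,2,2) (3,4,3,1,2,2) (3,4,3,2,2,2) (3,4,4,1,2,2) (3,4,4,2,2,2) (4,3,3,1,2,2) (4,3,3,2,2,2) (4,3,3,3,2,2) (4,3,4,1,2,2) (4,3,4,2,2,2) (4,3,4,3,2,2) (4,4,3,1,2,2) (4,4,3,2,2,2) (4,4,3,3,2,2) (4,4,4,1,2,2) (4,4,4,2,2,2) (4,4,4,3,2,2) — 24.
Databases=period 3: (2,3,4,1,2,2) (2,4,4,1,2,2) (3,3,4,1,2,2) (3,3,4,2,2,2) (3,4,4,1,2,2) (3,4,4,2,2,2) (4,3,4,1,2,2) (4,3,4,2,2,2) (4,3,4,3,2,2) (4,4,4,1,2,2) (4,4,4,2,2,2) (4,4,4,3,2,2) — 12.
Summing: 24 + 24 + 12 = 60.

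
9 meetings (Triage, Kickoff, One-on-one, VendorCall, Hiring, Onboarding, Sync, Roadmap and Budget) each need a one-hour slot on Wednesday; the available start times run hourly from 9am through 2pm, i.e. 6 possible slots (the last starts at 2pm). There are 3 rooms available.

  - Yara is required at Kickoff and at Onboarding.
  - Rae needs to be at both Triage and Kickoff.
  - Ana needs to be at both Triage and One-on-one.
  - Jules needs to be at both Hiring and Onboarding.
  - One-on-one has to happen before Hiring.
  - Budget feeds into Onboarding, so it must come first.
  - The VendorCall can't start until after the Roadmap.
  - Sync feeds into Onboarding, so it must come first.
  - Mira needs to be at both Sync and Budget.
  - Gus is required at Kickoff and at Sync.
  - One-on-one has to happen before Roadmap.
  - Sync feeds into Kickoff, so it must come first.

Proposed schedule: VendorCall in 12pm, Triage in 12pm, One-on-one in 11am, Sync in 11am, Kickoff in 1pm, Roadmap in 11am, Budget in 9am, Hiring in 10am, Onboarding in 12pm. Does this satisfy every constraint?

Invalid. One-on-one has to happen before Hiring.

Ana needs to be at both Triage and One-on-one — holds.
Sync feeds into Kickoff, so it must come first — holds.
Gus is required at Kickoff and at Sync — holds.
Budget feeds into Onboarding, so it must come first — holds.
Mira needs to be at both Sync and Budget — holds.
One-on-one has to happen before Hiring — violated.
Yara is required at Kickoff and at Onboarding — holds.
The VendorCall can't start until after the Roadmap — holds.
There are 3 rooms available — holds.
Rae needs to be at both Triage and Kickoff — holds.
One-on-one has to happen before Roadmap — violated.
Sync feeds into Onboarding, so it must come first — holds.
Jules needs to be at both Hiring and Onboarding — holds.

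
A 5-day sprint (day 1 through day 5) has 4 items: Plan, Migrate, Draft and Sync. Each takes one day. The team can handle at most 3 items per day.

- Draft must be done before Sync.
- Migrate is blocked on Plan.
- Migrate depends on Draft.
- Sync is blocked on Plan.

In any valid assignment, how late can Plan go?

Downstream work caps Plan at day 4.
Plan at day 4 is achievable: Draft in day 1; Migrate in day 5; Sync in day 5; Plan in day 4.

day 4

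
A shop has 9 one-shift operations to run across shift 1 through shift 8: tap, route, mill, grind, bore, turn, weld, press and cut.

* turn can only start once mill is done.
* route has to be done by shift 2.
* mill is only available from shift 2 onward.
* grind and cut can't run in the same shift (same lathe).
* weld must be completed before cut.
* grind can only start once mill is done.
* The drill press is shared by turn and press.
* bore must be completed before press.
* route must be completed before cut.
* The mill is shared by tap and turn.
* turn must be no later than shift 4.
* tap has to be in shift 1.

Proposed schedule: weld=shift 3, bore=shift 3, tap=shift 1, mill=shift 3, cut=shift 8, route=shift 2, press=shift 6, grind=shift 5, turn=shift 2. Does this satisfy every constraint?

weld must be completed before cut — holds.
tap has to be in shift 1 — holds.
route must be completed before cut — holds.
mill is only available from shift 2 onward — holds.
The mill is shared by tap and turn — holds.
grind can only start once mill is done — holds.
bore must be completed before press — holds.
grind and cut can't run in the same shift (same lathe) — holds.
turn must be no later than shift 4 — holds.
turn can only start once mill is done — violated.
The drill press is shared by turn and press — holds.
route has to be done by shift 2 — holds.

No. turn can only start once mill is done is not satisfied.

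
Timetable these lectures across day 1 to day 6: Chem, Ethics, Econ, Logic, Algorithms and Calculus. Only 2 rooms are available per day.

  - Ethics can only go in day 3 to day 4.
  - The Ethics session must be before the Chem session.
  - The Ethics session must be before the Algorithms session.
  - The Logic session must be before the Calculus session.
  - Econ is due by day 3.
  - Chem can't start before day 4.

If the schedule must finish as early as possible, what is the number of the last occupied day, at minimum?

day 4

The precedence chain requires at least 2 distinct days.
With at most 2 per day and 6 lectures, at least 3 days are needed.
Chem can't be placed before day 4, so the schedule must run through at least day 4.
4 works (last occupied day: day 4): for example Chem -> day 4, Logic -> day 1, Algorithms -> day 4, Econ -> day 1, Ethics -> day 3, Calculus -> day 2.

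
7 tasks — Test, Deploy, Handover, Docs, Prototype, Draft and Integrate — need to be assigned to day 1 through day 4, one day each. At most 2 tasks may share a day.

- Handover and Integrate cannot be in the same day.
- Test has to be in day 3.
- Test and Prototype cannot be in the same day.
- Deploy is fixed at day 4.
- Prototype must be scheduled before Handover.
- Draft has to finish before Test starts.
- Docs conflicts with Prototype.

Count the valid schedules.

36

Splitting on Handover: it can be day 2 (8), day 3 (14), day 4 (14). Listing each branch's schedules as (Test, Deploy, Docs, Prototype, Draft, Integrate) by day number:
Handover=day 2: (3,4,2,1,1,3) (3,4,2,1,1,4) (3,4,3,1,1,4) (3,4,3,1,2,1) (3,4,3,1,2,4) (3,4,4,1,1,3) (3,4,4,1,2,1) (3,4,4,1,2,3) — 8.
Handover=day 3: (3,4,1,2,1,2) (3,4,1,2,1,4) (3,4,1,2,2,1) (3,4,1,2,2,4) (3,4,2,1,1,2) (3,4,2,1,1,4) (3,4,2,1,2,1) (3,4,2,1,2,4) (3,4,4,1,1,2) (3,4,4,1,2,1) (3,4,4,1,2,2) (3,4,4,2,1,1) (3,4,4,2,1,2) (3,4,4,2,2,1) — 14.
Handover=day 4: (3,4,1,2,1,2) (3,4,1,2,1,3) (3,4,1,2,2,1) (3,4,1,2,2,3) (3,4,2,1,1,2) (3,4,2,1,1,3) (3,4,2,1,2,1) (3,4,2,1,2,3) (3,4,3,1,1,2) (3,4,3,1,2,1) (3,4,3,1,2,2) (3,4,3,2,1,1) (3,4,3,2,1,2) (3,4,3,2,2,1) — 14.
Summing: 8 + 14 + 14 = 36.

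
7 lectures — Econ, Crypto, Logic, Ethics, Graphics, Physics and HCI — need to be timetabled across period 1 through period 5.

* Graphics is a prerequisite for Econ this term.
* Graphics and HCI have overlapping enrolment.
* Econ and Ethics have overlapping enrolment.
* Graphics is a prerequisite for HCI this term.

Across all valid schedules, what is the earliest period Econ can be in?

Precedence pushes Econ to at least period 2.
Econ at period 2 is achievable: Physics=period 1, Graphics=period 1, HCI=period 2, Ethics=period 1, Crypto=period 1, Econ=period 2, Logic=period 1.

period 2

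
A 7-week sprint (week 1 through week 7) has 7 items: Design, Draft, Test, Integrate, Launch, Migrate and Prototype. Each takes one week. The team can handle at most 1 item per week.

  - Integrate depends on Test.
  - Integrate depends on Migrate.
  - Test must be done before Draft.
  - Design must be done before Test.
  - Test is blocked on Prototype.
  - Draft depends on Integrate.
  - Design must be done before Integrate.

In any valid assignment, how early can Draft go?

Precedence pushes Draft to at least week 4.
Draft at week 6 is achievable: Design -> week 1; Migrate -> week 4; Integrate -> week 5; Prototype -> week 2; Launch -> week 7; Draft -> week 6; Test -> week 3.
Nothing earlier works — the capacity limit rule out every week before week 6.

week 6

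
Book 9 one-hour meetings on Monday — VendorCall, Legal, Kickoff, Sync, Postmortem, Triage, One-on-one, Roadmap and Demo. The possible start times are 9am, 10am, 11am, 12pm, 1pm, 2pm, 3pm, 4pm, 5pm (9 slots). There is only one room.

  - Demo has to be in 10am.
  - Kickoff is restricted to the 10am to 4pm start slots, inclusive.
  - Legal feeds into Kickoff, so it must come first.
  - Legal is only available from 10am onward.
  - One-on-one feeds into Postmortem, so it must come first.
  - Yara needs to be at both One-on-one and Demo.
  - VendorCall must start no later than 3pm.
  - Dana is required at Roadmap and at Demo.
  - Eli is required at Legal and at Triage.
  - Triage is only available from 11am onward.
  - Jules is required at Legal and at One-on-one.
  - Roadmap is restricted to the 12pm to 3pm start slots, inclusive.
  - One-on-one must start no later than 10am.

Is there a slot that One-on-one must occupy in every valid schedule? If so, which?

9am

One-on-one's window is 9am–10am.
Demo is fixed at 10am, and One-on-one can't share a slot with Demo.
So One-on-one must be 9am.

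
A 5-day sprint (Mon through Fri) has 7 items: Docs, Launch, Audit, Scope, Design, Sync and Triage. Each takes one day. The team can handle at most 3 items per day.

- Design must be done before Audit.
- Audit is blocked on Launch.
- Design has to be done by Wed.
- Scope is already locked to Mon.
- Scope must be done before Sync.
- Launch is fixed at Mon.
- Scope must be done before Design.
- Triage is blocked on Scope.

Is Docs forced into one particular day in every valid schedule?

No

Docs can be Mon (e.g. Launch=Mon, Scope=Mon, Design=Tue, Docs=Mon, Triage=Tue, Audit=Wed, Sync=Tue) or Tue (e.g. Launch=Mon, Triage=Wed, Sync=Tue, Scope=Mon, Design=Tue, Docs=Tue, Audit=Wed).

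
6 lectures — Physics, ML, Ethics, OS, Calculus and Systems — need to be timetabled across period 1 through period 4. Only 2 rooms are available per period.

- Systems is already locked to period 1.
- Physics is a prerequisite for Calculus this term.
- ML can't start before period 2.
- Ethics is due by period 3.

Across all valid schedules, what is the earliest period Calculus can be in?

period 2

Precedence pushes Calculus to at least period 2.
Calculus at period 2 is achievable: Ethics=period 3; Calculus=period 2; ML=period 2; Physics=period 1; OS=period 3; Systems=period 1.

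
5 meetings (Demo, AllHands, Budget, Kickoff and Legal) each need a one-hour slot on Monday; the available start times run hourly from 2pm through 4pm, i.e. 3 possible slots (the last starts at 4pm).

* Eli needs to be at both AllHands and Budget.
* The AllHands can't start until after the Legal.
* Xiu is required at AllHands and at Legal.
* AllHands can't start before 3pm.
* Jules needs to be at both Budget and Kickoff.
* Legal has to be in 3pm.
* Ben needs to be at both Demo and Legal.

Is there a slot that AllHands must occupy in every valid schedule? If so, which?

AllHands's window is 3pm–4pm.
Legal is fixed at 3pm, and AllHands can't share a slot with Legal.
So AllHands must be 4pm.

4pm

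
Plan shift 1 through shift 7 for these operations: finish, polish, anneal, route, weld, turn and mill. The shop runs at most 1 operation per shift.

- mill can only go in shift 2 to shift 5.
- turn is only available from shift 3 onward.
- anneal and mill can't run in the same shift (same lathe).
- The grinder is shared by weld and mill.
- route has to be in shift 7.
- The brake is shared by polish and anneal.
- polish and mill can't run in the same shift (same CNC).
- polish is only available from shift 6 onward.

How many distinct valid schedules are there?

Splitting on finish: it can be shift 1 (18), shift 2 (12), shift 3 (8), shift 4 (8), shift 5 (8). Listing each branch's schedules as (polish, anneal, route, weld, turn, mill) by shift number:
finish=shift 1: (6,2,7,3,4,5) (6,2,7,3,5,4) (6,2,7,4,3,5) (6,2,7,4,5,3) (6,2,7,5,3,4) (6,2,7,5,4,3) (6,3,7,2,4,5) (6,3,7,2,5,4) (6,3,7,4,5,2) (6,3,7,5,4,2) (6,4,7,2,3,5) (6,4,7,2,5,3) (6,4,7,3,5,2) (6,4,7,5,3,2) (6,5,7,2,3,4) (6,5,7,2,4,3) (6,5,7,3,4,2) (6,5,7,4,3,2) — 18.
finish=shift 2: (6,1,7,3,4,5) (6,1,7,3,5,4) (6,1,7,4,3,5) (6,1,7,4,5,3) (6,1,7,5,3,4) (6,1,7,5,4,3) (6,3,7,1,4,5) (6,3,7,1,5,4) (6,4,7,1,3,5) (6,4,7,1,5,3) (6,5,7,1,3,4) (6,5,7,1,4,3) — 12.
finish=shift 3: (6,1,7,2,4,5) (6,1,7,2,5,4) (6,1,7,4,5,2) (6,1,7,5,4,2) (6,2,7,1,4,5) (6,2,7,1,5,4) (6,4,7,1,5,2) (6,5,7,1,4,2) — 8.
finish=shift 4: (6,1,7,2,3,5) (6,1,7,2,5,3) (6,1,7,3,5,2) (6,1,7,5,3,2) (6,2,7,1,3,5) (6,2,7,1,5,3) (6,3,7,1,5,2) (6,5,7,1,3,2) — 8.
finish=shift 5: (6,1,7,2,3,4) (6,1,7,2,4,3) (6,1,7,3,4,2) (6,1,7,4,3,2) (6,2,7,1,3,4) (6,2,7,1,4,3) (6,3,7,1,4,2) (6,4,7,1,3,2) — 8.
Summing: 18 + 12 + 8 + 8 + 8 = 54.

54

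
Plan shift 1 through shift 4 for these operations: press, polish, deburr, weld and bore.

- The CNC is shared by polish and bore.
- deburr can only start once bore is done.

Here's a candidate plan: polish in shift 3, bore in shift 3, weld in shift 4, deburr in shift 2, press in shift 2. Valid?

The CNC is shared by polish and bore — violated.
deburr can only start once bore is done — violated.

No — it violates: The CNC is shared by polish and bore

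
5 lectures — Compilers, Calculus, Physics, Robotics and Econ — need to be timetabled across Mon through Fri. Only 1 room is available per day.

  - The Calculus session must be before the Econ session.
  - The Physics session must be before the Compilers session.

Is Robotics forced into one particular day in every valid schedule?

Robotics can be Mon (e.g. Calculus -> Thu, Compilers -> Wed, Physics -> Tue, Econ -> Fri, Robotics -> Mon) or Tue (e.g. Calculus -> Thu, Physics -> Mon, Robotics -> Tue, Econ -> Fri, Compilers -> Wed).

No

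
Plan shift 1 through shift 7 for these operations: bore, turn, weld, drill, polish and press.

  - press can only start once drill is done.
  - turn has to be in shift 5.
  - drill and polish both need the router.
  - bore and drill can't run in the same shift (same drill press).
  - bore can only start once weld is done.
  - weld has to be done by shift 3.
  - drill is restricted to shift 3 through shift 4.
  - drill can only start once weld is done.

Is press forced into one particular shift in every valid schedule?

press can be shift 4 (e.g. weld -> shift 1; press -> shift 4; turn -> shift 5; drill -> shift 3; bore -> shift 2; polish -> shift 1) or shift 5 (e.g. polish -> shift 1, bore -> shift 2, drill -> shift 3, weld -> shift 1, turn -> shift 5, press -> shift 5).

No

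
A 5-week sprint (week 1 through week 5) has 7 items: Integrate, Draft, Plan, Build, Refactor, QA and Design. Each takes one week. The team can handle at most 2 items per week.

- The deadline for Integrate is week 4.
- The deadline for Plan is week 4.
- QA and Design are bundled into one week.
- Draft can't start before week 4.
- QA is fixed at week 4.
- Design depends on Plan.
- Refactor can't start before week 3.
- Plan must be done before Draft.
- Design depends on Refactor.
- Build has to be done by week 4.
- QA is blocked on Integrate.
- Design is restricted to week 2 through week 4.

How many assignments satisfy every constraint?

18

Splitting on Integrate: it can be week 1 (7), week 2 (7), week 3 (4). Listing each branch's schedules as (Draft, Plan, Build, Refactor, QA, Design) by week number:
Integrate=week 1: (5,1,2,3,4,4) (5,1,3,3,4,4) (5,2,1,3,4,4) (5,2,2,3,4,4) (5,2,3,3,4,4) (5,3,1,3,4,4) (5,3,2,3,4,4) — 7.
Integrate=week 2: (5,1,1,3,4,4) (5,1,2,3,4,4) (5,1,3,3,4,4) (5,2,1,3,4,4) (5,2,3,3,4,4) (5,3,1,3,4,4) (5,3,2,3,4,4) — 7.
Integrate=week 3: (5,1,1,3,4,4) (5,1,2,3,4,4) (5,2,1,3,4,4) (5,2,2,3,4,4) — 4.
Summing: 7 + 7 + 4 = 18.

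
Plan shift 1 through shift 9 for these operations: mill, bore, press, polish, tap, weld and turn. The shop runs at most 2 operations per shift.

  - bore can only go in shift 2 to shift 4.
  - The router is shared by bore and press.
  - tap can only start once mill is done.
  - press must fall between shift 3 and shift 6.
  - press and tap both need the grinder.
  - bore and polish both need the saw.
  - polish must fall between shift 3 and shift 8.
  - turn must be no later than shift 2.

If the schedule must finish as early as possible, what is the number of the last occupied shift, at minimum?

The precedence chain requires at least 2 distinct shifts.
With at most 2 per shift and 7 operations, at least 4 shifts are needed.
press can't be placed before shift 3, so the schedule must run through at least shift 3.
4 works (last occupied shift: shift 4): for example bore=shift 2; weld=shift 4; turn=shift 1; mill=shift 1; polish=shift 3; tap=shift 2; press=shift 3.

4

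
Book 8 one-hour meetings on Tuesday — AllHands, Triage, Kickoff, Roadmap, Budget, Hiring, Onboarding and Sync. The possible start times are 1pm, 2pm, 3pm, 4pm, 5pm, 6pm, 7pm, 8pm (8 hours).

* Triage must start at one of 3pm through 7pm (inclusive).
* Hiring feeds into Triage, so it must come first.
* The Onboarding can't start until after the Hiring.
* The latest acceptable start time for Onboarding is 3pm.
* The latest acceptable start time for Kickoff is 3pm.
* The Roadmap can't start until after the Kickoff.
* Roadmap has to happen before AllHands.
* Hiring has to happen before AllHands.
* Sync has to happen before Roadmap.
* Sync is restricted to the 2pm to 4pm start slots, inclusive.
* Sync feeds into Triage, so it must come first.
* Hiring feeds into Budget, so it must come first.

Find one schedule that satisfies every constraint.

Roadmap -> 3pm; Triage -> 3pm; Hiring -> 1pm; AllHands -> 4pm; Onboarding -> 2pm; Sync -> 2pm; Kickoff -> 1pm; Budget -> 2pm

Checking: Hiring(1pm) before Triage(3pm); Sync(2pm) before Triage(3pm); Roadmap(3pm) before AllHands(4pm); Hiring(1pm) before AllHands(4pm); Kickoff(1pm) before Roadmap(3pm); Hiring(1pm) before Budget(2pm); Hiring(1pm) before Onboarding(2pm); Sync(2pm) before Roadmap(3pm); Onboarding=2pm in [1pm,3pm]; Kickoff=1pm in [1pm,3pm]; Sync=2pm in [2pm,4pm]; Triage=3pm in [3pm,7pm].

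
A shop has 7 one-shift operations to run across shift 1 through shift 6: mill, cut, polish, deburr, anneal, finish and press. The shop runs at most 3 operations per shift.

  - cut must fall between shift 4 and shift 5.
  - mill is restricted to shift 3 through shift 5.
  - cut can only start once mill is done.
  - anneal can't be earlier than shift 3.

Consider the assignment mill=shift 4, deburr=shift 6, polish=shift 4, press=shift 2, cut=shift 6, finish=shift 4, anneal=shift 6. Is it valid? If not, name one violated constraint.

The shop runs at most 3 operations per shift — holds.
cut must fall between shift 4 and shift 5 — violated.
anneal can't be earlier than shift 3 — holds.
cut can only start once mill is done — holds.
mill is restricted to shift 3 through shift 5 — holds.

No. cut must fall between shift 4 and shift 5 is not satisfied.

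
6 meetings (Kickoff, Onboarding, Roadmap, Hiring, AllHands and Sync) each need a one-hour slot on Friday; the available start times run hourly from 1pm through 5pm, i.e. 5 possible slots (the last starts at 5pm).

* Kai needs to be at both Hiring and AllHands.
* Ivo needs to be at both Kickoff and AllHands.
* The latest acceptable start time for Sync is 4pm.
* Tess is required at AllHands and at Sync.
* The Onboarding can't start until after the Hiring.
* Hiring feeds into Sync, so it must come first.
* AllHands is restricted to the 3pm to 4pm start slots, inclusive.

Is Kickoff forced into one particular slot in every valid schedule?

Kickoff can be 1pm (e.g. Roadmap -> 1pm; Sync -> 2pm; Hiring -> 1pm; Kickoff -> 1pm; AllHands -> 3pm; Onboarding -> 2pm) or 2pm (e.g. Kickoff=2pm, Hiring=1pm, AllHands=3pm, Roadmap=1pm, Sync=2pm, Onboarding=2pm).

No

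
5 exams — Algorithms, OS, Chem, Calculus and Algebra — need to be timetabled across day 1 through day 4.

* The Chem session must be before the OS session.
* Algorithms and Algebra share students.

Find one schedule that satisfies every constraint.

Algorithms=day 1; Algebra=day 2; Calculus=day 1; Chem=day 1; OS=day 2

Checking: Chem(day 1) before OS(day 2); Algorithms(day 1) != Algebra(day 2).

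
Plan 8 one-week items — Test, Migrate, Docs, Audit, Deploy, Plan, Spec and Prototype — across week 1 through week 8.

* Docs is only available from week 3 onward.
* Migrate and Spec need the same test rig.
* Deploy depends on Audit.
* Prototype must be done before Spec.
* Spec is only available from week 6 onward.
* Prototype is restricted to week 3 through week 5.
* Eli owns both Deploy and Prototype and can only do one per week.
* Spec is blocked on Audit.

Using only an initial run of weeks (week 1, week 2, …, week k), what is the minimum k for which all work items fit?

The precedence chain requires at least 2 distinct weeks.
Spec can't be placed before week 6, so the schedule must run through at least week 6.
6 works (last occupied week: week 6): for example Plan -> week 1, Test -> week 1, Docs -> week 3, Migrate -> week 1, Spec -> week 6, Prototype -> week 3, Audit -> week 1, Deploy -> week 2.

6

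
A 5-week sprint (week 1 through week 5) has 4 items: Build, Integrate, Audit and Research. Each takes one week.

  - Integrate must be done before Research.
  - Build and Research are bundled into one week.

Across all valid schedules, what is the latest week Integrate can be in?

Downstream work caps Integrate at week 4.
Integrate at week 4 is achievable: Build=week 5; Audit=week 1; Integrate=week 4; Research=week 5.

week 4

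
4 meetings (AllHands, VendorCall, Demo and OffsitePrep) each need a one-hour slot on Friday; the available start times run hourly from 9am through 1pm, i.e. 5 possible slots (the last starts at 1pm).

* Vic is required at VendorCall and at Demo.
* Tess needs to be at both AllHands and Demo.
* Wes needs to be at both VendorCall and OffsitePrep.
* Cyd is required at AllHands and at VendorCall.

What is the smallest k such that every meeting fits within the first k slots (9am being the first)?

Check 2 slots directly (anything shorter is at least as hard).
Could 2 slots be enough, i.e. nothing placed later than 10am? No: AllHands, VendorCall and Demo must all be in different slots (AllHands/VendorCall can't share; AllHands/Demo can't share; VendorCall/Demo can't share), but only 2 slots are available: 3 meetings can't fit in 2 distinct slots.
So 2 slots is not enough.
3 works (last occupied slot: 11am): for example OffsitePrep=9am; AllHands=9am; VendorCall=10am; Demo=11am.

3 slots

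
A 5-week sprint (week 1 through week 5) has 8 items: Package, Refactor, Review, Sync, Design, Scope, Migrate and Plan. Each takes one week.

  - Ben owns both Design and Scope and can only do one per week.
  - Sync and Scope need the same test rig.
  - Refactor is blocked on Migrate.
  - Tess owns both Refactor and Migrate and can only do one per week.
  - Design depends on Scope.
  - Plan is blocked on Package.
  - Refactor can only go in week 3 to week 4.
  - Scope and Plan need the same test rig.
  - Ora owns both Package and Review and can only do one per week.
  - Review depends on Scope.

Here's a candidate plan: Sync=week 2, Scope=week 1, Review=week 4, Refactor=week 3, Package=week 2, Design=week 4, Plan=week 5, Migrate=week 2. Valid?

Design depends on Scope — holds.
Scope and Plan need the same test rig — holds.
Review depends on Scope — holds.
Sync and Scope need the same test rig — holds.
Refactor can only go in week 3 to week 4 — holds.
Tess owns both Refactor and Migrate and can only do one per week — holds.
Plan is blocked on Package — holds.
Refactor is blocked on Migrate — holds.
Ora owns both Package and Review and can only do one per week — holds.
Ben owns both Design and Scope and can only do one per week — holds.

Yes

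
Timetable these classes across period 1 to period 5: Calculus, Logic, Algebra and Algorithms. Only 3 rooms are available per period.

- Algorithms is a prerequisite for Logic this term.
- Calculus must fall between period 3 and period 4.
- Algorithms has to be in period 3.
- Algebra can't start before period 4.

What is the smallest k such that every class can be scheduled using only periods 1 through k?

4 periods

The precedence chain requires at least 2 distinct periods.
With at most 3 per period and 4 classes, at least 2 periods are needed.
Algebra can't be placed before period 4, so the schedule must run through at least period 4.
4 works (last occupied period: period 4): for example Algebra in period 4; Algorithms in period 3; Calculus in period 3; Logic in period 4.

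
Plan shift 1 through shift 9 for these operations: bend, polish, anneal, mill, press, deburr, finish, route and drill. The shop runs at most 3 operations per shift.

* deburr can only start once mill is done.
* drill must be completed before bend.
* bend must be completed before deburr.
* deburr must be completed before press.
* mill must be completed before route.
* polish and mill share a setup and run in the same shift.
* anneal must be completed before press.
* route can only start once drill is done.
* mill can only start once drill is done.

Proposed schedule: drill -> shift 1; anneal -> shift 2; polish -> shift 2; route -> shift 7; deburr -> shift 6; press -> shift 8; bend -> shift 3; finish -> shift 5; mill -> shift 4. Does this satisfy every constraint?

polish and mill share a setup and run in the same shift — violated.
route can only start once drill is done — holds.
deburr must be completed before press — holds.
mill can only start once drill is done — holds.
deburr can only start once mill is done — holds.
mill must be completed before route — holds.
bend must be completed before deburr — holds.
anneal must be completed before press — holds.
drill must be completed before bend — holds.
The shop runs at most 3 operations per shift — holds.

Invalid. polish and mill share a setup and run in the same shift.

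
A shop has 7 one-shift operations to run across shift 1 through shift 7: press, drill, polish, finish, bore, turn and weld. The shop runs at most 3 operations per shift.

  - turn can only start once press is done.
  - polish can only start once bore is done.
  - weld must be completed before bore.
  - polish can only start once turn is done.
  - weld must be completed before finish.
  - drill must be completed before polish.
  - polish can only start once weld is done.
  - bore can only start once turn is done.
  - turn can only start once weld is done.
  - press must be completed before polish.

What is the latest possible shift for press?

Downstream work caps press at shift 4.
press at shift 4 is achievable: polish=shift 7, bore=shift 6, turn=shift 5, drill=shift 1, press=shift 4, weld=shift 1, finish=shift 2.

shift 4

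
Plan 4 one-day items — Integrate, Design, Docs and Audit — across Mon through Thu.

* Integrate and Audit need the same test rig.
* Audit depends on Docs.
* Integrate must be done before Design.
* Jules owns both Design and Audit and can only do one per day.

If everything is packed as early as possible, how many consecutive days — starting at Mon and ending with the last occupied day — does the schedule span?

3 days

The precedence chain requires at least 2 distinct days.
Could 2 days be enough, i.e. nothing placed later than Tue? No: Design must come after Integrate (at Mon or later) → {Tue}; Audit must come after Docs (at Mon or later) → {Tue}; Audit can't share with Design (Tue) → nothing is left.
So 2 days is not enough.
3 works (last occupied day: Wed): for example Design=Tue; Docs=Mon; Audit=Wed; Integrate=Mon.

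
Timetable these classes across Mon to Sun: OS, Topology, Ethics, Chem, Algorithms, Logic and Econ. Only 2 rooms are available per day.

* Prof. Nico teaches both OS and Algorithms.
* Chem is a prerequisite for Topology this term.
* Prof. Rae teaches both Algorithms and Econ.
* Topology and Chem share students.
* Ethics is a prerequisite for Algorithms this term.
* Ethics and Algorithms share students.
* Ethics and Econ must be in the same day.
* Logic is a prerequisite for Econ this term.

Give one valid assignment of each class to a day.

Ethics -> Wed; Chem -> Mon; OS -> Tue; Algorithms -> Thu; Logic -> Mon; Topology -> Tue; Econ -> Wed

Checking: Chem(Mon) before Topology(Tue); Logic(Mon) before Econ(Wed); Ethics(Wed) before Algorithms(Thu); Ethics(Wed) != Algorithms(Thu); Topology(Tue) != Chem(Mon); Algorithms(Thu) != Econ(Wed); OS(Tue) != Algorithms(Thu); Ethics = Econ = Wed; max 2 per day (cap 2).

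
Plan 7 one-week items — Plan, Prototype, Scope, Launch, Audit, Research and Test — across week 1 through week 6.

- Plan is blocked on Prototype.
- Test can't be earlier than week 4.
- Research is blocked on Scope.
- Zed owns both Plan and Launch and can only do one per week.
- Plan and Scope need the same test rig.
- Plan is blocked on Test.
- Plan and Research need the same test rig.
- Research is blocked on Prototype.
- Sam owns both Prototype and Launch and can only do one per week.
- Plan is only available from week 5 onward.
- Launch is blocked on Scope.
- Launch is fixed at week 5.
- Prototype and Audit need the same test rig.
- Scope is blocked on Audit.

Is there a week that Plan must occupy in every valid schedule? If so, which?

Plan's window is week 5–week 6.
Launch is fixed at week 5, and Plan can't share a week with Launch.
So Plan must be week 6.

week 6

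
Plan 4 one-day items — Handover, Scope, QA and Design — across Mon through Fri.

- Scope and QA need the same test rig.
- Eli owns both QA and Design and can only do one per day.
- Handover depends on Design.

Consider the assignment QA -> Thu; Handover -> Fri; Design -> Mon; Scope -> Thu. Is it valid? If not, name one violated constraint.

Scope and QA need the same test rig — violated.
Eli owns both QA and Design and can only do one per day — holds.
Handover depends on Design — holds.

No. Scope and QA need the same test rig is not satisfied.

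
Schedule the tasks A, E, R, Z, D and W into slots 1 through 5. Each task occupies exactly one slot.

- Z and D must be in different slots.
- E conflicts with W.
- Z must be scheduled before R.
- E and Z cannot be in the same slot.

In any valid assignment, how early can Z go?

Downstream work caps Z at 4.
Z at 1 is achievable: R=2, Z=1, E=2, D=2, A=1, W=1.

1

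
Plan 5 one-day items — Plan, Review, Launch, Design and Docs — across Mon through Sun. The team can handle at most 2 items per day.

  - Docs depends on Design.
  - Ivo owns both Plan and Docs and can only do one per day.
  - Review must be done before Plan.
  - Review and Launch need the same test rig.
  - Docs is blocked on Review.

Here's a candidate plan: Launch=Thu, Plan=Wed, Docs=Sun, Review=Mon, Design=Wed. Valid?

Valid

Ivo owns both Plan and Docs and can only do one per day — holds.
Review must be done before Plan — holds.
Docs is blocked on Review — holds.
Docs depends on Design — holds.
Review and Launch need the same test rig — holds.
The team can handle at most 2 items per day — holds.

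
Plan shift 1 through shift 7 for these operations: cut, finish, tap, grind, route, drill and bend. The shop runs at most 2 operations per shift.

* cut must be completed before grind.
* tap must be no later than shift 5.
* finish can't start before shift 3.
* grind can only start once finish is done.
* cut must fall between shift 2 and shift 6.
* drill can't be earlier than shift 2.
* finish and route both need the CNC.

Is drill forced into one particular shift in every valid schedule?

No

drill can be shift 2 (e.g. tap in shift 1; cut in shift 2; finish in shift 3; route in shift 1; bend in shift 3; grind in shift 4; drill in shift 2) or shift 3 (e.g. bend -> shift 2, finish -> shift 3, grind -> shift 4, tap -> shift 1, route -> shift 1, cut -> shift 2, drill -> shift 3).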